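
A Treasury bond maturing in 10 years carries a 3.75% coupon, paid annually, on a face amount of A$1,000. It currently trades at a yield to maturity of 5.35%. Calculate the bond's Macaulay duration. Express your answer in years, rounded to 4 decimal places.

Periodic yield y = 0.0535. Discount each cash flow and weight by its year:
  t   CF        PV=CF/(1+0.0535)^t    t·PV
  1        37.50        35.5956        35.5956
  2        37.50        33.7880        67.5760
  3        37.50        32.0721        96.2164
  4        37.50        30.4434       121.7736
  5        37.50        28.8974       144.4869
  6        37.50        27.4299       164.5793
  7        37.50        26.0369       182.2584
  8        37.50        24.7147       197.7174
  9        37.50        23.4596       211.1363
  10    1,037.50       616.0879     6,160.8794
  Σ                    878.5255     7,382.2193
Price P = Σ PV = 878.5255.
Macaulay duration = Σ(t·PV) / P = 7,382.2193 / 878.5255 = 8.40297 years.

8.4030 years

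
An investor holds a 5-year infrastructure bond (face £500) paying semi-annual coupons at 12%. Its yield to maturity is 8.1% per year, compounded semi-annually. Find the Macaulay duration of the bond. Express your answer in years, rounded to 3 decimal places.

3.988 years

Periodic yield y = 0.0405. Discount each cash flow and weight by its period:
  t   CF        PV=CF/(1+0.0405)^t    t·PV
  1        30.00        28.8323        28.8323
  2        30.00        27.7100        55.4201
  3        30.00        26.6315        79.8944
  4        30.00        25.5949       102.3795
  5        30.00        24.5986       122.9931
  6        30.00        23.6412       141.8469
  7        30.00        22.7210       159.0467
  8        30.00        21.8366       174.6926
  9        30.00        20.9866       188.8796
  10      530.00       356.3322     3,563.3216
  Σ                    578.8848     4,617.3068
Price P = Σ PV = 578.8848.
Macaulay duration = Σ(t·PV) / P = 4,617.3068 / 578.8848 = 7.97621 half-year periods.
In years: 7.97621 / 2 = 3.98811 years.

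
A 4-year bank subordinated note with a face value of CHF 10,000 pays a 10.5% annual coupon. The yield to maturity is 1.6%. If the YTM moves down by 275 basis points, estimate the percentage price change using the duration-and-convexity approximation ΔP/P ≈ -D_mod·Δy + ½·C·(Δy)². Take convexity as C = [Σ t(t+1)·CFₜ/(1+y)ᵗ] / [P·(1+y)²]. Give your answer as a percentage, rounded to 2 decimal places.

+10.21%

With y = 0.016:
  t   CF        PV=CF/(1+0.016)^t    t·PV        t(t+1)·PV
  1     1,050.00     1,033.4646     1,033.4646       2,066.9291
  2     1,050.00     1,017.1895     2,034.3791       6,103.1372
  3     1,050.00     1,001.1708     3,003.5124      12,014.0496
  4    11,050.00    10,370.2075    41,480.8300     207,404.1499
  Σ                 13,422.0324    47,552.1860     227,588.2659
P = 13,422.0324; D_Mac = 3.54285 yrs; D_mod = 3.48705 yrs; C = 16.42647.
Duration effect: -3.48705 × (-0.0275) = +0.095894
Convexity effect: 0.5 × 16.42647 × (-0.0275)² = +0.0062113
ΔP/P ≈ +0.095894 + 0.0062113 = +0.102105 = +10.2105%.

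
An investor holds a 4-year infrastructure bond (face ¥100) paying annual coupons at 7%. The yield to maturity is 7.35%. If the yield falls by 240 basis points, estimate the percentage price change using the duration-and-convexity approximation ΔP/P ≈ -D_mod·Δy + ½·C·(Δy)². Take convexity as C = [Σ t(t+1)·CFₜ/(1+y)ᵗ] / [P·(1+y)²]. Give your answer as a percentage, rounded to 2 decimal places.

With y = 0.0735:
  t   CF        PV=CF/(1+0.0735)^t    t·PV        t(t+1)·PV
  1         7.00         6.5207         6.5207          13.0415
  2         7.00         6.0743        12.1485          36.4456
  3         7.00         5.6584        16.9751          67.9005
  4       107.00        80.5704       322.2816       1,611.4082
  Σ                     98.8238       357.9260       1,728.7958
P = 98.8238; D_Mac = 3.62186 yrs; D_mod = 3.37388 yrs; C = 15.18022.
Duration effect: -3.37388 × (-0.024) = +0.080973
Convexity effect: 0.5 × 15.18022 × (-0.024)² = +0.0043719
ΔP/P ≈ +0.080973 + 0.0043719 = +0.085345 = +8.5345%.

+8.53%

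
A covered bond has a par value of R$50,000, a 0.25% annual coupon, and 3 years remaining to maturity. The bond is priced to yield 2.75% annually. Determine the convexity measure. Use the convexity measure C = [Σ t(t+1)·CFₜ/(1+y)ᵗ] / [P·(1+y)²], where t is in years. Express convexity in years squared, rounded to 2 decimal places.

With y = 0.0275:
  t   CF        PV=CF/(1+0.0275)^t    t·PV        t(t+1)·PV
  1       125.00       121.6545       121.6545         243.3090
  2       125.00       118.3985       236.7971         710.3912
  3    50,125.00    46,207.1193   138,621.3579     554,485.4315
  Σ                 46,447.1723   138,979.8095     555,439.1318
P = 46,447.1723.
Convexity = Σ t(t+1)·PV / [P·(1+y)²] = 555,439.1318 / (46,447.1723 × 1.055756) = 11.32696.

11.33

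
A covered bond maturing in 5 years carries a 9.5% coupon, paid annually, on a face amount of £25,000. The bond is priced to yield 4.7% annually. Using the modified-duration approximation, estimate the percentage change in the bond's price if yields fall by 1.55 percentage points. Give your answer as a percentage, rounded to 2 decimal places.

+6.34%

Periodic yield y = 0.047. Modified duration first:
  t   CF        PV=CF/(1+0.047)^t    t·PV
  1     2,375.00     2,268.3859     2,268.3859
  2     2,375.00     2,166.5577     4,333.1153
  3     2,375.00     2,069.3005     6,207.9016
  4     2,375.00     1,976.4093     7,905.6372
  5    27,375.00    21,758.0875   108,790.4376
  Σ                 30,238.7409   129,505.4776
P = 30,238.7409; D_Mac = 4.28277 yrs; D_mod = 4.28277/(1+0.047) = 4.09051 yrs.
ΔP/P ≈ -D_mod · Δy = -4.09051 × (-0.0155) = +0.063403 = +6.3403%.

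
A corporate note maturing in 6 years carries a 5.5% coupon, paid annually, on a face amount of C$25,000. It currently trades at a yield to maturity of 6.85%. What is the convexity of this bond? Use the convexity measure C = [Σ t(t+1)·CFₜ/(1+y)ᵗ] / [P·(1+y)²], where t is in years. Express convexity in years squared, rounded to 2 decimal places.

30.66

With y = 0.0685:
  t   CF        PV=CF/(1+0.0685)^t    t·PV        t(t+1)·PV
  1     1,375.00     1,286.8507     1,286.8507       2,573.7015
  2     1,375.00     1,204.3526     2,408.7051       7,226.1154
  3     1,375.00     1,127.1433     3,381.4298      13,525.7191
  4     1,375.00     1,054.8837     4,219.5349      21,097.6745
  5     1,375.00       987.2566     4,936.2832      29,617.6994
  6    26,375.00    17,723.3294   106,339.9764     744,379.8350
  Σ                 23,383.8163   122,572.7802     818,420.7448
P = 23,383.8163.
Convexity = Σ t(t+1)·PV / [P·(1+y)²] = 818,420.7448 / (23,383.8163 × 1.141692) = 30.65577.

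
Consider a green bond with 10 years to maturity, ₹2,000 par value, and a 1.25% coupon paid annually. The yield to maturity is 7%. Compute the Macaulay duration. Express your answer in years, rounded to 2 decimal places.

Periodic yield y = 0.07. Discount each cash flow and weight by its year:
  t   CF        PV=CF/(1+0.07)^t    t·PV
  1        25.00        23.3645        23.3645
  2        25.00        21.8360        43.6719
  3        25.00        20.4074        61.2223
  4        25.00        19.0724        76.2895
  5        25.00        17.8247        89.1233
  6        25.00        16.6586        99.9513
  7        25.00        15.5687       108.9812
  8        25.00        14.5502       116.4018
  9        25.00        13.5983       122.3851
  10    2,025.00     1,029.4073    10,294.0732
  Σ                  1,192.2881    11,035.4642
Price P = Σ PV = 1,192.2881.
Macaulay duration = Σ(t·PV) / P = 11,035.4642 / 1,192.2881 = 9.25570 years.

9.26 years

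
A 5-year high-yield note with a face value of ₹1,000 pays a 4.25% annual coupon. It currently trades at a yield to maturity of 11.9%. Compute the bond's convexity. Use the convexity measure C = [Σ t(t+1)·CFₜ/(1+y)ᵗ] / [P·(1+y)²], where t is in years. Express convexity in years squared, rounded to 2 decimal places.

20.98

With y = 0.119:
  t   CF        PV=CF/(1+0.119)^t    t·PV        t(t+1)·PV
  1        42.50        37.9803        37.9803          75.9607
  2        42.50        33.9413        67.8826         203.6479
  3        42.50        30.3318        90.9955         363.9820
  4        42.50        27.1062       108.4248         542.1239
  5     1,042.50       594.1904     2,970.9520      17,825.7120
  Σ                    723.5501     3,276.2353      19,011.4266
P = 723.5501.
Convexity = Σ t(t+1)·PV / [P·(1+y)²] = 19,011.4266 / (723.5501 × 1.252161) = 20.98389.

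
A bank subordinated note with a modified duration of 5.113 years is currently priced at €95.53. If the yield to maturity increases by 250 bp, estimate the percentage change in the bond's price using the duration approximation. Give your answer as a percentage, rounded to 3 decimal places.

Duration approximation: ΔP/P ≈ -D_mod · Δy = -5.113 × (+0.025) = -0.127825.
As a percentage: -12.7825%.

-12.783%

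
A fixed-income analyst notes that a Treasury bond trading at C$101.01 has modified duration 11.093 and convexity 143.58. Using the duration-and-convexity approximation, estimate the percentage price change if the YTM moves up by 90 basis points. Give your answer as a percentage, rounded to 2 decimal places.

Duration effect: -D_mod·Δy = -11.093 × (+0.009) = -0.099837
Convexity effect: ½·C·(Δy)² = 0.5 × 143.58 × (0.009)² = +0.00581499
ΔP/P ≈ -0.099837 + 0.00581499 = -0.09402201
= -9.402201%.

-9.40%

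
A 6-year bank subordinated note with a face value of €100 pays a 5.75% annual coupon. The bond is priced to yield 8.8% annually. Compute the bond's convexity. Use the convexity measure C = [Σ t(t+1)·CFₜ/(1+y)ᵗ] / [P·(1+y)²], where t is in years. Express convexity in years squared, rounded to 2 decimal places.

With y = 0.088:
  t   CF        PV=CF/(1+0.088)^t    t·PV        t(t+1)·PV
  1         5.75         5.2849         5.2849          10.5699
  2         5.75         4.8575         9.7149          29.1448
  3         5.75         4.4646        13.3938          53.5750
  4         5.75         4.1035        16.4139          82.0696
  5         5.75         3.7716        18.8579         113.1474
  6       105.75        63.7539       382.5236       2,677.6653
  Σ                     86.2360       446.1891       2,966.1720
P = 86.2360.
Convexity = Σ t(t+1)·PV / [P·(1+y)²] = 2,966.1720 / (86.2360 × 1.183744) = 29.05695.

29.06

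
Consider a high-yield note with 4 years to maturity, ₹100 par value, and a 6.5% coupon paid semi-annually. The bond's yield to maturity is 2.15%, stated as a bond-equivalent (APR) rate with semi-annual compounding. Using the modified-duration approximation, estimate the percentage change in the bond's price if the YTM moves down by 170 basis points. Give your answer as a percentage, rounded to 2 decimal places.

+6.09%

Periodic yield y = 0.01075. Modified duration first:
  t   CF        PV=CF/(1+0.01075)^t    t·PV
  1         3.25         3.2154         3.2154
  2         3.25         3.1812         6.3625
  3         3.25         3.1474         9.4422
  4         3.25         3.1139        12.4557
  5         3.25         3.0808        15.4040
  6         3.25         3.0480        18.2882
  7         3.25         3.0156        21.1094
  8       103.25        94.7851       758.2808
  Σ                    116.5876       844.5582
P = 116.5876; D_Mac = 7.24398 half-year periods = 3.62199 yrs; D_mod = 3.62199/(1+0.01075) = 3.58347 yrs.
ΔP/P ≈ -D_mod · Δy = -3.58347 × (-0.017) = +0.060919 = +6.0919%.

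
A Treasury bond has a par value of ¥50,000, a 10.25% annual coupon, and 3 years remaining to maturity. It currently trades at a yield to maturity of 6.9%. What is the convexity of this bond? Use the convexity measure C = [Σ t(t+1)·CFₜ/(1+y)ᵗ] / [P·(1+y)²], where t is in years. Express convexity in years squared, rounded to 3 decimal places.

9.297

With y = 0.069:
  t   CF        PV=CF/(1+0.069)^t    t·PV        t(t+1)·PV
  1     5,125.00     4,794.2002     4,794.2002       9,588.4004
  2     5,125.00     4,484.7523     8,969.5046      26,908.5137
  3    55,125.00    45,124.8204   135,374.4613     541,497.8454
  Σ                 54,403.7729   149,138.1661     577,994.7594
P = 54,403.7729.
Convexity = Σ t(t+1)·PV / [P·(1+y)²] = 577,994.7594 / (54,403.7729 × 1.142761) = 9.29693.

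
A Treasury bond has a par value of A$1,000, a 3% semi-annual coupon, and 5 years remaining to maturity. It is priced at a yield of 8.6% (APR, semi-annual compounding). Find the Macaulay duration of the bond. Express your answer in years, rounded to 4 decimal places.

4.6258 years

Periodic yield y = 0.043. Discount each cash flow and weight by its period:
  t   CF        PV=CF/(1+0.043)^t    t·PV
  1        15.00        14.3816        14.3816
  2        15.00        13.7887        27.5774
  3        15.00        13.2202        39.6606
  4        15.00        12.6752        50.7007
  5        15.00        12.1526        60.7631
  6        15.00        11.6516        69.9096
  7        15.00        11.1712        78.1986
  8        15.00        10.7107        85.6854
  9        15.00        10.2691        92.4219
  10    1,015.00       666.2281     6,662.2812
  Σ                    776.2490     7,181.5800
Price P = Σ PV = 776.2490.
Macaulay duration = Σ(t·PV) / P = 7,181.5800 / 776.2490 = 9.25164 half-year periods.
In years: 9.25164 / 2 = 4.62582 years.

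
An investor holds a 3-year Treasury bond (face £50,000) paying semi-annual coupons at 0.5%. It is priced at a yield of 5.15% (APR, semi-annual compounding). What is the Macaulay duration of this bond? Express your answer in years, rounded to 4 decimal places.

Periodic yield y = 0.02575. Discount each cash flow and weight by its period:
  t   CF        PV=CF/(1+0.02575)^t    t·PV
  1       125.00       121.8621       121.8621
  2       125.00       118.8029       237.6058
  3       125.00       115.8205       347.4615
  4       125.00       112.9130       451.6520
  5       125.00       110.0785       550.3924
  6    50,125.00    43,033.3575   258,200.1452
  Σ                 43,612.8344   259,909.1188
Price P = Σ PV = 43,612.8344.
Macaulay duration = Σ(t·PV) / P = 259,909.1188 / 43,612.8344 = 5.95946 half-year periods.
In years: 5.95946 / 2 = 2.97973 years.

2.9797 years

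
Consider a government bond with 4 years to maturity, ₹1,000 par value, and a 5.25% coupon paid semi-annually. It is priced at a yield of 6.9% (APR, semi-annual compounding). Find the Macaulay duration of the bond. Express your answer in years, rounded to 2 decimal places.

Periodic yield y = 0.0345. Discount each cash flow and weight by its period:
  t   CF        PV=CF/(1+0.0345)^t    t·PV
  1        26.25        25.3746        25.3746
  2        26.25        24.5283        49.0567
  3        26.25        23.7103        71.1310
  4        26.25        22.9196        91.6785
  5        26.25        22.1553       110.7763
  6        26.25        21.4164       128.4984
  7        26.25        20.7022       144.9152
  8     1,026.25       782.3646     6,258.9171
  Σ                    943.1713     6,880.3477
Price P = Σ PV = 943.1713.
Macaulay duration = Σ(t·PV) / P = 6,880.3477 / 943.1713 = 7.29491 half-year periods.
In years: 7.29491 / 2 = 3.64745 years.

3.65 years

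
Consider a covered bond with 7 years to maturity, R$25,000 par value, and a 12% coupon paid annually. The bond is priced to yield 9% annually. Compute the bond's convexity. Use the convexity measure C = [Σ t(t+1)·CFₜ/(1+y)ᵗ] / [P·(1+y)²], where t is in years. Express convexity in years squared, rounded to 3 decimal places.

31.659

With y = 0.09:
  t   CF        PV=CF/(1+0.09)^t    t·PV        t(t+1)·PV
  1     3,000.00     2,752.2936     2,752.2936       5,504.5872
  2     3,000.00     2,525.0400     5,050.0800      15,150.2399
  3     3,000.00     2,316.5504     6,949.6513      27,798.6053
  4     3,000.00     2,125.2756     8,501.1025      42,505.5127
  5     3,000.00     1,949.7942     9,748.9708      58,493.8248
  6     3,000.00     1,788.8020    10,732.8119      75,129.6832
  7    28,000.00    15,316.9589   107,218.7120     857,749.6959
  Σ                 28,774.7146   150,953.6221   1,082,332.1488
P = 28,774.7146.
Convexity = Σ t(t+1)·PV / [P·(1+y)²] = 1,082,332.1488 / (28,774.7146 × 1.188100) = 31.65895.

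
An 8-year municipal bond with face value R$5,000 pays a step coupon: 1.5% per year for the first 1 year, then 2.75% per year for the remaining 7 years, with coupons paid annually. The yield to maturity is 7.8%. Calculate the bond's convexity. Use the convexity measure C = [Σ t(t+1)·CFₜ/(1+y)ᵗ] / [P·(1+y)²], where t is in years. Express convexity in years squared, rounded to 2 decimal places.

With y = 0.078:
  t   CF        PV=CF/(1+0.078)^t    t·PV        t(t+1)·PV
  1        75.00        69.5733        69.5733         139.1466
  2       137.50       118.3219       236.6438         709.9315
  3       137.50       109.7606       329.2818       1,317.1270
  4       137.50       101.8187       407.2749       2,036.3745
  5       137.50        94.4515       472.2575       2,833.5452
  6       137.50        87.6174       525.7041       3,679.9289
  7       137.50        81.2777       568.9439       4,551.5509
  8     5,137.50     2,817.0967    22,536.7732     202,830.9592
  Σ                  3,479.9177    25,146.4525     218,098.5637
P = 3,479.9177.
Convexity = Σ t(t+1)·PV / [P·(1+y)²] = 218,098.5637 / (3,479.9177 × 1.162084) = 53.93197.

53.93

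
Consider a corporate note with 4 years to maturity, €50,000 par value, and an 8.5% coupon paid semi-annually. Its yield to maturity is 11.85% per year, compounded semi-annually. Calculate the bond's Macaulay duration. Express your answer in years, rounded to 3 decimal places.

3.438 years

Periodic yield y = 0.05925. Discount each cash flow and weight by its period:
  t   CF        PV=CF/(1+0.05925)^t    t·PV
  1     2,125.00     2,006.1364     2,006.1364
  2     2,125.00     1,893.9216     3,787.8431
  3     2,125.00     1,787.9835     5,363.9506
  4     2,125.00     1,687.9712     6,751.8850
  5     2,125.00     1,593.5532     7,967.7661
  6     2,125.00     1,504.4165     9,026.4992
  7     2,125.00     1,420.2658     9,941.8605
  8    52,125.00    32,889.5769   263,116.6152
  Σ                 44,783.8252   307,962.5561
Price P = Σ PV = 44,783.8252.
Macaulay duration = Σ(t·PV) / P = 307,962.5561 / 44,783.8252 = 6.87665 half-year periods.
In years: 6.87665 / 2 = 3.43832 years.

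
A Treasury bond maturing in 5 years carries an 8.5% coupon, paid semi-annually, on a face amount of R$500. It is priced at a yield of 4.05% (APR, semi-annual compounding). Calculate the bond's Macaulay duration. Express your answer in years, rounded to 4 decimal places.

Periodic yield y = 0.02025. Discount each cash flow and weight by its period:
  t   CF        PV=CF/(1+0.02025)^t    t·PV
  1        21.25        20.8282        20.8282
  2        21.25        20.4148        40.8297
  3        21.25        20.0096        60.0289
  4        21.25        19.6125        78.4499
  5        21.25        19.2232        96.1161
  6        21.25        18.8417       113.0500
  7        21.25        18.4677       129.2739
  8        21.25        18.1011       144.8092
  9        21.25        17.7419       159.6769
  10      521.25       426.5599     4,265.5991
  Σ                    599.8007     5,108.6618
Price P = Σ PV = 599.8007.
Macaulay duration = Σ(t·PV) / P = 5,108.6618 / 599.8007 = 8.51727 half-year periods.
In years: 8.51727 / 2 = 4.25863 years.

4.2586 years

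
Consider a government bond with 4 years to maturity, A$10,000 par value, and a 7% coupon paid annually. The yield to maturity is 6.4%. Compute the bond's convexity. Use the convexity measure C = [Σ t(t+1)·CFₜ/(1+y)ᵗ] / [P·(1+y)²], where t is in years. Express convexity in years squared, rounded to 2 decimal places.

With y = 0.064:
  t   CF        PV=CF/(1+0.064)^t    t·PV        t(t+1)·PV
  1       700.00       657.8947       657.8947       1,315.7895
  2       700.00       618.3221     1,236.6442       3,709.9327
  3       700.00       581.1298     1,743.3894       6,973.5578
  4    10,700.00     8,348.6694    33,394.6778     166,973.3888
  Σ                 10,206.0161    37,032.6062     178,972.6688
P = 10,206.0161.
Convexity = Σ t(t+1)·PV / [P·(1+y)²] = 178,972.6688 / (10,206.0161 × 1.132096) = 15.48985.

15.49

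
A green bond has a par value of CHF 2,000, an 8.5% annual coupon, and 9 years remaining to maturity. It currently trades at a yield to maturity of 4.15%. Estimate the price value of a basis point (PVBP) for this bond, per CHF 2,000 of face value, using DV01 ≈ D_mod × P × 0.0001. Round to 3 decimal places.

CHF 1.769

Periodic yield y = 0.0415.
  t   CF        PV=CF/(1+0.0415)^t    t·PV
  1       170.00       163.2261       163.2261
  2       170.00       156.7221       313.4443
  3       170.00       150.4773       451.4320
  4       170.00       144.4814       577.9254
  5       170.00       138.7243       693.6215
  6       170.00       133.1966       799.1799
  7       170.00       127.8892       895.2247
  8       170.00       122.7933       982.3465
  9     2,170.00     1,504.9645    13,544.6808
  Σ                  2,642.4750    18,421.0812
P = 2,642.4750; D_Mac = 6.97115 yrs; D_mod = 6.69337 yrs.
DV01 ≈ 6.69337 × 2,642.4750 × 0.0001 = 1.768707.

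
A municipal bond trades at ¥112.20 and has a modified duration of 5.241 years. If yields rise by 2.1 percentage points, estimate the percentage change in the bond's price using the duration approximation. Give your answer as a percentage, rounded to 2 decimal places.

Duration approximation: ΔP/P ≈ -D_mod · Δy = -5.241 × (+0.021) = -0.110061.
As a percentage: -11.0061%.

-11.01%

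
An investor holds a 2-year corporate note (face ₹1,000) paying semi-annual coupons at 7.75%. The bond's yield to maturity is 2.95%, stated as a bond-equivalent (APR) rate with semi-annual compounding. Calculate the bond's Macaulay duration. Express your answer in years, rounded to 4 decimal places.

1.8962 years

Periodic yield y = 0.01475. Discount each cash flow and weight by its period:
  t   CF        PV=CF/(1+0.01475)^t    t·PV
  1        38.75        38.1867        38.1867
  2        38.75        37.6317        75.2634
  3        38.75        37.0847       111.2540
  4     1,038.75       979.6587     3,918.6348
  Σ                  1,092.5618     4,143.3389
Price P = Σ PV = 1,092.5618.
Macaulay duration = Σ(t·PV) / P = 4,143.3389 / 1,092.5618 = 3.79232 half-year periods.
In years: 3.79232 / 2 = 1.89616 years.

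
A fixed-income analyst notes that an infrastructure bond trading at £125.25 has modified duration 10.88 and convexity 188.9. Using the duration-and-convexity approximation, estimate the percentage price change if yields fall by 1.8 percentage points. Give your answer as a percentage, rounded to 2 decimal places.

+22.64%

Duration effect: -D_mod·Δy = -10.88 × (-0.018) = +0.195840
Convexity effect: ½·C·(Δy)² = 0.5 × 188.9 × (-0.018)² = +0.0306018
ΔP/P ≈ +0.195840 + 0.0306018 = +0.2264418
= +22.64418%.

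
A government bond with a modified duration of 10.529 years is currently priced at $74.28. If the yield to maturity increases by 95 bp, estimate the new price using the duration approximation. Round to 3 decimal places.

$66.850

Duration approximation: ΔP/P ≈ -D_mod · Δy = -10.529 × (+0.0095) = -0.1000255.
New price ≈ 74.28 × (1 - 0.1000255) = 66.85010586.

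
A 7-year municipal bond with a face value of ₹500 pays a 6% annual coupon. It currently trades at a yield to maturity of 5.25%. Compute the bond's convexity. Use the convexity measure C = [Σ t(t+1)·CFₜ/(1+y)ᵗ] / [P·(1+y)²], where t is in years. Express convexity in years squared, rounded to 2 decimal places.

40.48

With y = 0.0525:
  t   CF        PV=CF/(1+0.0525)^t    t·PV        t(t+1)·PV
  1        30.00        28.5036        28.5036          57.0071
  2        30.00        27.0818        54.1635         162.4906
  3        30.00        25.7309        77.1927         308.7708
  4        30.00        24.4474        97.7896         488.9482
  5        30.00        23.2279       116.1397         696.8383
  6        30.00        22.0693       132.4158         926.9107
  7       530.00       370.4428     2,593.0995      20,744.7958
  Σ                    521.5037     3,099.3044      23,385.7615
P = 521.5037.
Convexity = Σ t(t+1)·PV / [P·(1+y)²] = 23,385.7615 / (521.5037 × 1.107756) = 40.48088.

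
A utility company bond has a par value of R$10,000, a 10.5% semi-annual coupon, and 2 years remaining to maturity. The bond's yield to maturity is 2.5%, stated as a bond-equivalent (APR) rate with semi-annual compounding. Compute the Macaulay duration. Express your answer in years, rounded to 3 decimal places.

1.866 years

Periodic yield y = 0.0125. Discount each cash flow and weight by its period:
  t   CF        PV=CF/(1+0.0125)^t    t·PV
  1       525.00       518.5185       518.5185
  2       525.00       512.1171     1,024.2341
  3       525.00       505.7946     1,517.3839
  4    10,525.00    10,014.7930    40,059.1720
  Σ                 11,551.2232    43,119.3085
Price P = Σ PV = 11,551.2232.
Macaulay duration = Σ(t·PV) / P = 43,119.3085 / 11,551.2232 = 3.73288 half-year periods.
In years: 3.73288 / 2 = 1.86644 years.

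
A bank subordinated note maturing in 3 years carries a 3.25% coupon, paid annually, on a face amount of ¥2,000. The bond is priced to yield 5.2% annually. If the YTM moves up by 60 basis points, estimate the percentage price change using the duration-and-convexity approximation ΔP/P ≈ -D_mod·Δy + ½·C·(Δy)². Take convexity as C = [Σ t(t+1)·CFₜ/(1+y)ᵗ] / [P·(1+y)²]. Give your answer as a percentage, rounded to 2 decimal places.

-1.64%

With y = 0.052:
  t   CF        PV=CF/(1+0.052)^t    t·PV        t(t+1)·PV
  1        65.00        61.7871        61.7871         123.5741
  2        65.00        58.7330       117.4659         352.3978
  3     2,065.00     1,773.6701     5,321.0102      21,284.0408
  Σ                  1,894.1901     5,500.2632      21,760.0127
P = 1,894.1901; D_Mac = 2.90375 yrs; D_mod = 2.76022 yrs; C = 10.38016.
Duration effect: -2.76022 × (+0.006) = -0.016561
Convexity effect: 0.5 × 10.38016 × (0.006)² = +0.0001868
ΔP/P ≈ -0.016561 + 0.0001868 = -0.016374 = -1.6374%.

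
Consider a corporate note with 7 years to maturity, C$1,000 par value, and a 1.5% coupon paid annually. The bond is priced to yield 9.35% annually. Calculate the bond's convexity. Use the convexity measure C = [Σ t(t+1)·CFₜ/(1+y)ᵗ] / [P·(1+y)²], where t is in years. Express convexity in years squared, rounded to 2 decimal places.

With y = 0.0935:
  t   CF        PV=CF/(1+0.0935)^t    t·PV        t(t+1)·PV
  1        15.00        13.7174        13.7174          27.4348
  2        15.00        12.5445        25.0890          75.2671
  3        15.00        11.4719        34.4157         137.6627
  4        15.00        10.4910        41.9639         209.8196
  5        15.00         9.5939        47.9697         287.8184
  6        15.00         8.7736        52.6417         368.4918
  7     1,015.00       542.9184     3,800.4285      30,403.4283
  Σ                    609.5107     4,016.2260      31,509.9227
P = 609.5107.
Convexity = Σ t(t+1)·PV / [P·(1+y)²] = 31,509.9227 / (609.5107 × 1.195742) = 43.23430.

43.23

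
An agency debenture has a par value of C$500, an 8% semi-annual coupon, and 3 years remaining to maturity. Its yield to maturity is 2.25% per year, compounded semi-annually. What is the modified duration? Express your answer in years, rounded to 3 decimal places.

2.719 years

Periodic yield y = 0.01125. First find Macaulay duration:
  t   CF        PV=CF/(1+0.01125)^t    t·PV
  1        20.00        19.7775        19.7775
  2        20.00        19.5575        39.1150
  3        20.00        19.3399        58.0197
  4        20.00        19.1248        76.4990
  5        20.00        18.9120        94.5600
  6       520.00       486.2416     2,917.4498
  Σ                    582.9533     3,205.4209
P = 582.9533; Macaulay duration = 3,205.4209 / 582.9533 = 5.49859 half-year periods = 2.74929 years.
Modified duration = D_Mac / (1 + y) = 2.74929 / 1.01125 = 2.71871 years.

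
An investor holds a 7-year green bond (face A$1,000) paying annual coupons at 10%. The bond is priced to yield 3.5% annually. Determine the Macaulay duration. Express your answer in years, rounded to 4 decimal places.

5.6272 years

Periodic yield y = 0.035. Discount each cash flow and weight by its year:
  t   CF        PV=CF/(1+0.035)^t    t·PV
  1       100.00        96.6184        96.6184
  2       100.00        93.3511       186.7021
  3       100.00        90.1943       270.5828
  4       100.00        87.1442       348.5769
  5       100.00        84.1973       420.9866
  6       100.00        81.3501       488.1004
  7     1,100.00       864.5901     6,052.1304
  Σ                  1,397.4454     7,863.6976
Price P = Σ PV = 1,397.4454.
Macaulay duration = Σ(t·PV) / P = 7,863.6976 / 1,397.4454 = 5.62720 years.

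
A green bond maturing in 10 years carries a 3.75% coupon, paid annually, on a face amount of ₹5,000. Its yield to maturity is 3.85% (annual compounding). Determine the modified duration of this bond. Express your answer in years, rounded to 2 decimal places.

Periodic yield y = 0.0385. First find Macaulay duration:
  t   CF        PV=CF/(1+0.0385)^t    t·PV
  1       187.50       180.5489       180.5489
  2       187.50       173.8554       347.7109
  3       187.50       167.4101       502.2304
  4       187.50       161.2038       644.8152
  5       187.50       155.2275       776.1377
  6       187.50       149.4728       896.8370
  7       187.50       143.9315     1,007.5203
  8       187.50       138.5955     1,108.7643
  9       187.50       133.4574     1,201.1169
  10    5,187.50     3,555.4379    35,554.3793
  Σ                  4,959.1410    42,220.0609
P = 4,959.1410; Macaulay duration = 42,220.0609 / 4,959.1410 = 8.51358 years.
Modified duration = D_Mac / (1 + y) = 8.51358 / 1.0385 = 8.19796 years.

8.20 years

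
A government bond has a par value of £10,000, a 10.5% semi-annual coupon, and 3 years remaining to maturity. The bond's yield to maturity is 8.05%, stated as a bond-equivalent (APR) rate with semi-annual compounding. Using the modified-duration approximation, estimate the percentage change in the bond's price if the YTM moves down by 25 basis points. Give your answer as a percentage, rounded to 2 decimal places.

Periodic yield y = 0.04025. Modified duration first:
  t   CF        PV=CF/(1+0.04025)^t    t·PV
  1       525.00       504.6864       504.6864
  2       525.00       485.1587       970.3175
  3       525.00       466.3867     1,399.1600
  4       525.00       448.3409     1,793.3638
  5       525.00       430.9935     2,154.9673
  6    10,525.00     8,306.0733    49,836.4396
  Σ                 10,641.6395    56,658.9346
P = 10,641.6395; D_Mac = 5.32427 half-year periods = 2.66213 yrs; D_mod = 2.66213/(1+0.04025) = 2.55913 yrs.
ΔP/P ≈ -D_mod · Δy = -2.55913 × (-0.0025) = +0.006398 = +0.6398%.

+0.64%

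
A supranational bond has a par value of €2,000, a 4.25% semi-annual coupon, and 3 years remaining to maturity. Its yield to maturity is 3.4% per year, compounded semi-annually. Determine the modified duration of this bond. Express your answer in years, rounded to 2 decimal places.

Periodic yield y = 0.017. First find Macaulay duration:
  t   CF        PV=CF/(1+0.017)^t    t·PV
  1        42.50        41.7896        41.7896
  2        42.50        41.0910        82.1821
  3        42.50        40.4042       121.2125
  4        42.50        39.7288       158.9151
  5        42.50        39.0647       195.3234
  6     2,042.50     1,846.0198    11,076.1186
  Σ                  2,048.0980    11,675.5412
P = 2,048.0980; Macaulay duration = 11,675.5412 / 2,048.0980 = 5.70068 half-year periods = 2.85034 years.
Modified duration = D_Mac / (1 + y) = 2.85034 / 1.017 = 2.80269 years.

2.80 years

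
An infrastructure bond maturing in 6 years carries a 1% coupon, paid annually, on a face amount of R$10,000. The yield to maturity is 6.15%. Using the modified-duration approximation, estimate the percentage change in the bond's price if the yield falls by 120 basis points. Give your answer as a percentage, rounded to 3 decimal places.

Periodic yield y = 0.0615. Modified duration first:
  t   CF        PV=CF/(1+0.0615)^t    t·PV
  1       100.00        94.2063        94.2063
  2       100.00        88.7483       177.4966
  3       100.00        83.6065       250.8195
  4       100.00        78.7626       315.0504
  5       100.00        74.1993       370.9967
  6    10,100.00     7,059.9461    42,359.6763
  Σ                  7,479.4691    43,568.2458
P = 7,479.4691; D_Mac = 5.82505 yrs; D_mod = 5.82505/(1+0.0615) = 5.48756 yrs.
ΔP/P ≈ -D_mod · Δy = -5.48756 × (-0.012) = +0.065851 = +6.5851%.

+6.585%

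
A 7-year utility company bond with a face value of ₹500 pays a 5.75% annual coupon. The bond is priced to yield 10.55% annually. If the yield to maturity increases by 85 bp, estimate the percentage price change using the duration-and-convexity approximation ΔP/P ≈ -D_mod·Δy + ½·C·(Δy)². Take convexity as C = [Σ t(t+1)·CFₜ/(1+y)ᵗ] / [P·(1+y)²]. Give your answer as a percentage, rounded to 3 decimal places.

-4.322%

With y = 0.1055:
  t   CF        PV=CF/(1+0.1055)^t    t·PV        t(t+1)·PV
  1        28.75        26.0063        26.0063          52.0127
  2        28.75        23.5245        47.0490         141.1470
  3        28.75        21.2795        63.8385         255.3541
  4        28.75        19.2488        76.9951         384.9753
  5        28.75        17.4118        87.0591         522.3545
  6        28.75        15.7502        94.5010         661.5073
  7       528.75       262.0228     1,834.1599      14,673.2791
  Σ                    385.2439     2,229.6089      16,690.6300
P = 385.2439; D_Mac = 5.78753 yrs; D_mod = 5.23521 yrs; C = 35.45026.
Duration effect: -5.23521 × (+0.0085) = -0.044499
Convexity effect: 0.5 × 35.45026 × (0.0085)² = +0.0012806
ΔP/P ≈ -0.044499 + 0.0012806 = -0.043219 = -4.3219%.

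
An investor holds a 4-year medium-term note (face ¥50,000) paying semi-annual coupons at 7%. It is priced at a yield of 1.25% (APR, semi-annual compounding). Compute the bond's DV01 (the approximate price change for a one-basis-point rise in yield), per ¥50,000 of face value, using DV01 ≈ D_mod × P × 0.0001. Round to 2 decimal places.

¥21.93

Periodic yield y = 0.00625.
  t   CF        PV=CF/(1+0.00625)^t    t·PV
  1     1,750.00     1,739.1304     1,739.1304
  2     1,750.00     1,728.3284     3,456.6568
  3     1,750.00     1,717.5934     5,152.7803
  4     1,750.00     1,706.9251     6,827.7006
  5     1,750.00     1,696.3231     8,481.6156
  6     1,750.00     1,685.7870    10,114.7217
  7     1,750.00     1,675.3162    11,727.2136
  8    51,750.00    49,233.7830   393,870.2640
  Σ                 61,183.1867   441,370.0829
P = 61,183.1867; D_Mac = 7.21391 half-year periods = 3.60696 yrs; D_mod = 3.58455 yrs.
DV01 ≈ 3.58455 × 61,183.1867 × 0.0001 = 21.931433.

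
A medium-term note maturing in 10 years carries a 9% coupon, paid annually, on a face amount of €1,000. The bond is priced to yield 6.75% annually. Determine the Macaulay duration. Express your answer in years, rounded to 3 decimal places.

Periodic yield y = 0.0675. Discount each cash flow and weight by its year:
  t   CF        PV=CF/(1+0.0675)^t    t·PV
  1        90.00        84.3091        84.3091
  2        90.00        78.9781       157.9562
  3        90.00        73.9842       221.9525
  4        90.00        69.3060       277.2241
  5        90.00        64.9237       324.6184
  6        90.00        60.8184       364.9106
  7        90.00        56.9728       398.8094
  8        90.00        53.3703       426.9622
  9        90.00        49.9956       449.9602
  10    1,090.00       567.2149     5,672.1494
  Σ                  1,159.8731     8,378.8521
Price P = Σ PV = 1,159.8731.
Macaulay duration = Σ(t·PV) / P = 8,378.8521 / 1,159.8731 = 7.22394 years.

7.224 years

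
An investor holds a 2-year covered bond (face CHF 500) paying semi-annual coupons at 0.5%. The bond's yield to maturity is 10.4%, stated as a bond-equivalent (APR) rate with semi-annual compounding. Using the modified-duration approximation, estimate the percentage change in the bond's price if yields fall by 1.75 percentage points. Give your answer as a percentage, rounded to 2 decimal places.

Periodic yield y = 0.052. Modified duration first:
  t   CF        PV=CF/(1+0.052)^t    t·PV
  1         1.25         1.1882         1.1882
  2         1.25         1.1295         2.2590
  3         1.25         1.0737         3.2210
  4       501.25       409.2526     1,637.0103
  Σ                    412.6439     1,643.6784
P = 412.6439; D_Mac = 3.98329 half-year periods = 1.99164 yrs; D_mod = 1.99164/(1+0.052) = 1.89320 yrs.
ΔP/P ≈ -D_mod · Δy = -1.89320 × (-0.0175) = +0.033131 = +3.3131%.

+3.31%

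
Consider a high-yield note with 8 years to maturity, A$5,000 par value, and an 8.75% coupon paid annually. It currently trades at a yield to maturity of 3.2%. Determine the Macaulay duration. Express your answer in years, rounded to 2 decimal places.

Periodic yield y = 0.032. Discount each cash flow and weight by its year:
  t   CF        PV=CF/(1+0.032)^t    t·PV
  1       437.50       423.9341       423.9341
  2       437.50       410.7889       821.5777
  3       437.50       398.0512     1,194.1537
  4       437.50       385.7086     1,542.8342
  5       437.50       373.7486     1,868.7430
  6       437.50       362.1595     2,172.9570
  7       437.50       350.9297     2,456.5082
  8     5,437.50     4,226.3133    33,810.5066
  Σ                  6,931.6339    44,291.2145
Price P = Σ PV = 6,931.6339.
Macaulay duration = Σ(t·PV) / P = 44,291.2145 / 6,931.6339 = 6.38972 years.

6.39 years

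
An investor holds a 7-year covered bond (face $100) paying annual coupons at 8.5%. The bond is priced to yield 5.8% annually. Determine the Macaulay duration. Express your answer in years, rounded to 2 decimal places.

Periodic yield y = 0.058. Discount each cash flow and weight by its year:
  t   CF        PV=CF/(1+0.058)^t    t·PV
  1         8.50         8.0340         8.0340
  2         8.50         7.5936        15.1872
  3         8.50         7.1773        21.5319
  4         8.50         6.7839        27.1354
  5         8.50         6.4120        32.0598
  6         8.50         6.0605        36.3627
  7       108.50        73.1190       511.8328
  Σ                    115.1802       652.1438
Price P = Σ PV = 115.1802.
Macaulay duration = Σ(t·PV) / P = 652.1438 / 115.1802 = 5.66195 years.

5.66 years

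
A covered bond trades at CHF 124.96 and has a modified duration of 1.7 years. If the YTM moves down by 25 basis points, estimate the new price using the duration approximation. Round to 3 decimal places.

CHF 125.491

Duration approximation: ΔP/P ≈ -D_mod · Δy = -1.7 × (-0.0025) = +0.004250.
New price ≈ 124.96 × (1 + 0.004250) = 125.49108.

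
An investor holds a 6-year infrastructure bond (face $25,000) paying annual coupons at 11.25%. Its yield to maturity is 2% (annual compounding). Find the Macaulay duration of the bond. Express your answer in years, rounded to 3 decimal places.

Periodic yield y = 0.02. Discount each cash flow and weight by its year:
  t   CF        PV=CF/(1+0.02)^t    t·PV
  1     2,812.50     2,757.3529     2,757.3529
  2     2,812.50     2,703.2872     5,406.5744
  3     2,812.50     2,650.2816     7,950.8447
  4     2,812.50     2,598.3153    10,393.2610
  5     2,812.50     2,547.3679    12,736.8395
  6    27,812.50    24,696.7041   148,180.2244
  Σ                 37,953.3089   187,425.0970
Price P = Σ PV = 37,953.3089.
Macaulay duration = Σ(t·PV) / P = 187,425.0970 / 37,953.3089 = 4.93831 years.

4.938 years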